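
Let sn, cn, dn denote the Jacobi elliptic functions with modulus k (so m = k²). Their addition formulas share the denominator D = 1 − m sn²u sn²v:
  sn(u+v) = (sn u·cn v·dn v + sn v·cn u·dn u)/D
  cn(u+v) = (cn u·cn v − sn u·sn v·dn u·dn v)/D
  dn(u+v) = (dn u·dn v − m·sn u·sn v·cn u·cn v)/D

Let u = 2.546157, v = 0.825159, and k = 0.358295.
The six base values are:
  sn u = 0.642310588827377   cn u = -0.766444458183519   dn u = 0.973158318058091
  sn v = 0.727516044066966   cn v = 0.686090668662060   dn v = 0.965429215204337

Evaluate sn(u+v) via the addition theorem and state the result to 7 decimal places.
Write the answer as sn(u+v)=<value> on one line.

m = k² = 0.128375307025
D = 1 − m·sn²u·sn²v = 0.9719678241254311
sn(u+v) = (sn u·cn v·dn v + sn v·cn u·dn u)/D = -0.1171851673771343/0.9719678241254311 = -0.1205648628158824

sn(u+v)=-0.1205649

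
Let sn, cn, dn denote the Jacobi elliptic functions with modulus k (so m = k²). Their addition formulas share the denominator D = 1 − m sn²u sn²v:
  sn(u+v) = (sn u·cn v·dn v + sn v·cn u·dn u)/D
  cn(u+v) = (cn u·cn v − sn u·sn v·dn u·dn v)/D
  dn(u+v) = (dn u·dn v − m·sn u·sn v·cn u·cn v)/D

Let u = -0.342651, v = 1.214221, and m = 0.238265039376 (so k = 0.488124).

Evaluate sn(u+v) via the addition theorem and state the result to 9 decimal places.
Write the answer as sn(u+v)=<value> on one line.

sn u = -0.3345168306589946, cn u = 0.9423897760512162, dn u = 0.9865788272180854
sn v = 0.9173510203663216, cn v = 0.3980792702878016, dn v = 0.8941432389386855
m = k² = 0.238265039376
D = 1 − m·sn²u·sn²v = 0.9775628667759737
sn(u+v) = (sn u·cn v·dn v + sn v·cn u·dn u)/D = 0.7338317056741154/0.9775628667759737 = 0.7506746937865084

sn(u+v)=0.750674694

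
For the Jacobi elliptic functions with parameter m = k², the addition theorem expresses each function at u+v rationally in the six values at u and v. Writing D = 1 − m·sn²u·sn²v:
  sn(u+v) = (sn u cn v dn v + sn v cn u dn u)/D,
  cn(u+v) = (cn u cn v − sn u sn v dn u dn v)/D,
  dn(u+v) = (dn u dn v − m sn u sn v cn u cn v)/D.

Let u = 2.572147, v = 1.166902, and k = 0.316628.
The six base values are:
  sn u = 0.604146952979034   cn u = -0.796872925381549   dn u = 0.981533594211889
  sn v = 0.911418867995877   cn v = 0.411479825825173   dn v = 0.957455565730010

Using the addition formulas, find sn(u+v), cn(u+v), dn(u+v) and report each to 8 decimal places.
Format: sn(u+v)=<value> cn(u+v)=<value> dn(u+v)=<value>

sn(u+v)=-0.48974146 cn(u+v)=-0.87186771 dn(u+v)=0.98790413

m = k² = 0.100253290384
D = 1 − m·sn²u·sn²v = 0.9696037614419842
sn(u+v) = (sn u·cn v·dn v + sn v·cn u·dn u)/D = -0.4748551658459931/0.9696037614419842 = -0.4897414642243071
cn(u+v) = (cn u·cn v − sn u·sn v·dn u·dn v)/D = -0.8453662080257399/0.9696037614419842 = -0.8718677068336869
dn(u+v) = (dn u·dn v − m·sn u·sn v·cn u·cn v)/D = 0.9578755647535967/0.9696037614419842 = 0.9879041344982559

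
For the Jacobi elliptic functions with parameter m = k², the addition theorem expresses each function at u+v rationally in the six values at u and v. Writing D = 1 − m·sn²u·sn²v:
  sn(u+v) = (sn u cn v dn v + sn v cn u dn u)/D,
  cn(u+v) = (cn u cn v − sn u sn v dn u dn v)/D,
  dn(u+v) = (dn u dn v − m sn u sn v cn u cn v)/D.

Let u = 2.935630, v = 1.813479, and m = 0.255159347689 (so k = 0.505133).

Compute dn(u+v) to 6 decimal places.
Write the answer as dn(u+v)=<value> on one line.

sn u = 0.4241021304942431, cn u = -0.9056143676589081, dn u = 0.9767836873892507
sn v = 0.994186048493369, cn v = -0.1076759071526242, dn v = 0.8647537195955784
m = k² = 0.255159347689
D = 1 − m·sn²u·sn²v = 0.9546384673077471
dn(u+v) = (dn u·dn v − m·sn u·sn v·cn u·cn v)/D = 0.8341864583678167/0.9546384673077471 = 0.8738244758985809

dn(u+v)=0.873824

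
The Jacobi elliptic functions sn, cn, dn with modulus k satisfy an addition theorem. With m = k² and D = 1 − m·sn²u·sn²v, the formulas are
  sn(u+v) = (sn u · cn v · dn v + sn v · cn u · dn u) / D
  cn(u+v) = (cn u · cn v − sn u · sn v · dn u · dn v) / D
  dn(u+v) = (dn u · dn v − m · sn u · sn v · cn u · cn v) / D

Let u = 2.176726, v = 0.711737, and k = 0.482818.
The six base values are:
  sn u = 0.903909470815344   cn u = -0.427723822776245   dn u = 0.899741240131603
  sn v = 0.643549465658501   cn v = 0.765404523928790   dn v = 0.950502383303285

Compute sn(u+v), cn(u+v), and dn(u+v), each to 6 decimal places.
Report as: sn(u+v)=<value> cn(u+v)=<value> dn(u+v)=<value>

m = k² = 0.233113221124
D = 1 − m·sn²u·sn²v = 0.9211175034541318
sn(u+v) = (sn u·cn v·dn v + sn v·cn u·dn u)/D = 0.4099470881536641/0.9211175034541318 = 0.4450540638044426
cn(u+v) = (cn u·cn v − sn u·sn v·dn u·dn v)/D = -0.8248641343178309/0.9211175034541318 = -0.8955037019974575
dn(u+v) = (dn u·dn v − m·sn u·sn v·cn u·cn v)/D = 0.8996005982077581/0.9211175034541318 = 0.976640433858127

sn(u+v)=0.445054 cn(u+v)=-0.895504 dn(u+v)=0.976640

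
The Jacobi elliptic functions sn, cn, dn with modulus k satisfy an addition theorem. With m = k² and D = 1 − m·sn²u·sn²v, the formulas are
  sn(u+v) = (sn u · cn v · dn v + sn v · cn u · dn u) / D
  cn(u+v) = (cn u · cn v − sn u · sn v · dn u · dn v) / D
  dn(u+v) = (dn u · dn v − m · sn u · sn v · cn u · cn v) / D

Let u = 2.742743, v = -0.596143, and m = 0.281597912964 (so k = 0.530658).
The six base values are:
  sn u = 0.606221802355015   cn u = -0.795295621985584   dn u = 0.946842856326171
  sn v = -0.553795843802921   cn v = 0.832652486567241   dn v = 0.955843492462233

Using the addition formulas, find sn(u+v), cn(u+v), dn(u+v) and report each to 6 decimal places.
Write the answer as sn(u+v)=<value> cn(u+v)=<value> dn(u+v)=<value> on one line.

sn(u+v)=0.928987 cn(u+v)=-0.370111 dn(u+v)=0.870044

m = k² = 0.281597912964
D = 1 − m·sn²u·sn²v = 0.9682610965111361
sn(u+v) = (sn u·cn v·dn v + sn v·cn u·dn u)/D = 0.8995024528025706/0.9682610965111361 = 0.928987497322449
cn(u+v) = (cn u·cn v − sn u·sn v·dn u·dn v)/D = -0.3583641840629543/0.9682610965111361 = -0.3701111046950265
dn(u+v) = (dn u·dn v − m·sn u·sn v·cn u·cn v)/D = 0.84242944313453/0.9682610965111361 = 0.8700436753784635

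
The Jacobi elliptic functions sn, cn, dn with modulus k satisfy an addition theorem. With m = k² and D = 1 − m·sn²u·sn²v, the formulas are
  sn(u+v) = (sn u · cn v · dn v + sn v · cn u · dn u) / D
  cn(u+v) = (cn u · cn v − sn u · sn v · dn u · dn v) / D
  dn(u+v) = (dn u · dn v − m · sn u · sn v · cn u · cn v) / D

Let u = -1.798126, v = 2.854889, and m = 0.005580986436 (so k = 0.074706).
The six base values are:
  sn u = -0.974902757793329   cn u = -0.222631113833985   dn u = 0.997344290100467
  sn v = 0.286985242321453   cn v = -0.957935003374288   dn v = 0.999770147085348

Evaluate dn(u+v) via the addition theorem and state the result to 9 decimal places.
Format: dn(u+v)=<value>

dn(u+v)=0.997884001

m = k² = 0.005580986436
D = 1 − m·sn²u·sn²v = 0.9995631295258948
dn(u+v) = (dn u·dn v − m·sn u·sn v·cn u·cn v)/D = 0.9974480548919591/0.9995631295258948 = 0.9978840009485555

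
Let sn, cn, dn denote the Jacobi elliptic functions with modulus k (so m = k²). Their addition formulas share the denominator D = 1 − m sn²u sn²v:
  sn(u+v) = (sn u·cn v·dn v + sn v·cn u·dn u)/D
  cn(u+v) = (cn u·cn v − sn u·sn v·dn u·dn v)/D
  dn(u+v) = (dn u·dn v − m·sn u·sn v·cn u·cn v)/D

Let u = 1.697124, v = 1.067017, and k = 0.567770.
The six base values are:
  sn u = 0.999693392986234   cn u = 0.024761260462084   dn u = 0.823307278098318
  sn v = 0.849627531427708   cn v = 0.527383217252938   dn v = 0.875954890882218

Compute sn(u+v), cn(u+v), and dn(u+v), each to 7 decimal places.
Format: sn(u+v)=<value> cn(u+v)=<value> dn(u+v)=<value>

m = k² = 0.3223627729
D = 1 − m·sn²u·sn²v = 0.7674396457462813
sn(u+v) = (sn u·cn v·dn v + sn v·cn u·dn u)/D = 0.4791428810165458/0.7674396457462813 = 0.6243394951932838
cn(u+v) = (cn u·cn v − sn u·sn v·dn u·dn v)/D = -0.5994878726332518/0.7674396457462813 = -0.7811531186277089
dn(u+v) = (dn u·dn v − m·sn u·sn v·cn u·cn v)/D = 0.7176045159308699/0.7674396457462813 = 0.9350631282972745

sn(u+v)=0.6243395 cn(u+v)=-0.7811531 dn(u+v)=0.9350631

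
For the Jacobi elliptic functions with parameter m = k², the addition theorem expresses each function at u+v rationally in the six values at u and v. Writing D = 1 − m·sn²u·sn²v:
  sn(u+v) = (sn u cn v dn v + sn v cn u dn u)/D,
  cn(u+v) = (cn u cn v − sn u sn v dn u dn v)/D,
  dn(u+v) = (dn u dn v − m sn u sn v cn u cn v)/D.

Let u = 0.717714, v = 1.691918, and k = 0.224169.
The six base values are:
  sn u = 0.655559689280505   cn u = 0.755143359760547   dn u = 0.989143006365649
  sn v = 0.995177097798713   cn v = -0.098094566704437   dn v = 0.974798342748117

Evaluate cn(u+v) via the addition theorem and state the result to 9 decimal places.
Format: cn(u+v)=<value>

m = k² = 0.050251740561
D = 1 − m·sn²u·sn²v = 0.9786116965896069
cn(u+v) = (cn u·cn v − sn u·sn v·dn u·dn v)/D = -0.7031273637377344/0.9786116965896069 = -0.718494747393766

cn(u+v)=-0.718494747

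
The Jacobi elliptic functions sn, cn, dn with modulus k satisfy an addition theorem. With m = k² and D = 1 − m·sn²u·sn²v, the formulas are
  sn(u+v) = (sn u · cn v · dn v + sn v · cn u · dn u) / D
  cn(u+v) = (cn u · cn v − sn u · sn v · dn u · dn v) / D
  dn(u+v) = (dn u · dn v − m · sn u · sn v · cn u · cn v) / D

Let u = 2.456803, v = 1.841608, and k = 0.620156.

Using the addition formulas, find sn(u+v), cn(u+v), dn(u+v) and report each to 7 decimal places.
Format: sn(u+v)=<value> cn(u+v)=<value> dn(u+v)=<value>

sn(u+v)=-0.6736475 cn(u+v)=-0.7390528 dn(u+v)=0.9085544

sn u = 0.8489386969738612, cn u = -0.5284913327390741, dn u = 0.8501909657116863
sn v = 0.9982857226600461, cn v = -0.05852876158872241, dn v = 0.7853177733651513
m = k² = 0.384593464336
D = 1 − m·sn²u·sn²v = 0.7237741743764687
sn(u+v) = (sn u·cn v·dn v + sn v·cn u·dn u)/D = -0.4875686437619415/0.7237741743764687 = -0.6736474732356703
cn(u+v) = (cn u·cn v − sn u·sn v·dn u·dn v)/D = -0.5349073500284697/0.7237741743764687 = -0.73905282747798
dn(u+v) = (dn u·dn v − m·sn u·sn v·cn u·cn v)/D = 0.6575882246739901/0.7237741743764687 = 0.9085544192572252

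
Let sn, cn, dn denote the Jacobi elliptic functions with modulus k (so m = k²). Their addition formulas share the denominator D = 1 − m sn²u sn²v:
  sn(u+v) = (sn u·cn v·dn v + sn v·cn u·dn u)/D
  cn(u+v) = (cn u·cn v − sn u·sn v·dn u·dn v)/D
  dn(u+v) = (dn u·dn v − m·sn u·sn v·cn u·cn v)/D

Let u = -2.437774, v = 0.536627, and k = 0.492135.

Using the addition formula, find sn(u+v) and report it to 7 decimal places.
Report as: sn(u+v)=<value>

sn u = -0.7823882450459744, cn u = -0.622791003478599, dn u = 0.9228996187761615
sn v = 0.5061841317806206, cn v = 0.8624254314046516, dn v = 0.9684749587384831
m = k² = 0.242196858225
D = 1 − m·sn²u·sn²v = 0.9620134202895055
sn(u+v) = (sn u·cn v·dn v + sn v·cn u·dn u)/D = -0.9444212156626252/0.9620134202895055 = -0.9817131401123425

sn(u+v)=-0.9817131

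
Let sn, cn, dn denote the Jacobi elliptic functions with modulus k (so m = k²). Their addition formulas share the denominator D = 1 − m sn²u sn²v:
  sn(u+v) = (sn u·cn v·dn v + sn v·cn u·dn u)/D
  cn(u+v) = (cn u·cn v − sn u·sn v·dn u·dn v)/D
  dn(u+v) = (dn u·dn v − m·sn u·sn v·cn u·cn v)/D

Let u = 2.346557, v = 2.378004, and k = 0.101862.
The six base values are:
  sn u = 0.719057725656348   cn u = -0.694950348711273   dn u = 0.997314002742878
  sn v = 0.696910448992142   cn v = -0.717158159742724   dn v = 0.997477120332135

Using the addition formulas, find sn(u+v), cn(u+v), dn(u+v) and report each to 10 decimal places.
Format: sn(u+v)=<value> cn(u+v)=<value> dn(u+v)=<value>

sn(u+v)=-0.9999999924 cn(u+v)=-0.0001229791 dn(u+v)=0.9947985390

m = k² = 0.010375867044
D = 1 − m·sn²u·sn²v = 0.9973944112900181
sn(u+v) = (sn u·cn v·dn v + sn v·cn u·dn u)/D = -0.9973944037477909/0.9973944112900181 = -0.9999999924380695
cn(u+v) = (cn u·cn v − sn u·sn v·dn u·dn v)/D = -0.0001226586747508018/0.9973944112900181 = -0.0001229791077254549
dn(u+v) = (dn u·dn v − m·sn u·sn v·cn u·cn v)/D = 0.9922065031161603/0.9973944112900181 = 0.9947985389579757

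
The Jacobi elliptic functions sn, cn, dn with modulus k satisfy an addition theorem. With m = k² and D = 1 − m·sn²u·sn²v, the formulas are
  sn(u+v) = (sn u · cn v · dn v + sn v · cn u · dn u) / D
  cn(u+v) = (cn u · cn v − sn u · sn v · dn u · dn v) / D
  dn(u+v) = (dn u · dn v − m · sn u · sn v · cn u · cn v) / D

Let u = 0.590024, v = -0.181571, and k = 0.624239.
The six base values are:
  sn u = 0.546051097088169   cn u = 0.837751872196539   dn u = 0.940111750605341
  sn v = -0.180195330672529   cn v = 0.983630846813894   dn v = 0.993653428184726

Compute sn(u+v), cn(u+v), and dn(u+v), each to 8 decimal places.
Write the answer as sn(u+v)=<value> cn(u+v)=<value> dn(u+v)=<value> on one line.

sn(u+v)=0.39326927 cn(u+v)=0.91942334 dn(u+v)=0.96939811

m = k² = 0.389674329121
D = 1 − m·sn²u·sn²v = 0.9962272725621566
sn(u+v) = (sn u·cn v·dn v + sn v·cn u·dn u)/D = 0.3917855718388247/0.9962272725621566 = 0.3932692696027155
cn(u+v) = (cn u·cn v − sn u·sn v·dn u·dn v)/D = 0.9159546082069562/0.9962272725621566 = 0.9194233418758449
dn(u+v) = (dn u·dn v − m·sn u·sn v·cn u·cn v)/D = 0.9657408313699183/0.9962272725621566 = 0.9693981062033853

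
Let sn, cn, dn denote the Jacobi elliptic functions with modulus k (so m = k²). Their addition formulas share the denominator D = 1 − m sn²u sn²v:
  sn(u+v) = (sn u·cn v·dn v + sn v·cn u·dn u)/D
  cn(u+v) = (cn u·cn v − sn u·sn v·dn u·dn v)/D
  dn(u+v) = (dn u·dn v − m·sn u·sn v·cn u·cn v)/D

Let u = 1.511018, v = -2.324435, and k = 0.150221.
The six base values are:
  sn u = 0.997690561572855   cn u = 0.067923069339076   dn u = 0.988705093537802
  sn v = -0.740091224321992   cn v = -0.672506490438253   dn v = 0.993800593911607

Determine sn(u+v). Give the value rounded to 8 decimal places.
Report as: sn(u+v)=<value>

sn(u+v)=-0.72542045

m = k² = 0.022566348841
D = 1 − m·sn²u·sn²v = 0.9876966456058775
sn(u+v) = (sn u·cn v·dn v + sn v·cn u·dn u)/D = -0.7164953465214664/0.9876966456058775 = -0.7254204514200314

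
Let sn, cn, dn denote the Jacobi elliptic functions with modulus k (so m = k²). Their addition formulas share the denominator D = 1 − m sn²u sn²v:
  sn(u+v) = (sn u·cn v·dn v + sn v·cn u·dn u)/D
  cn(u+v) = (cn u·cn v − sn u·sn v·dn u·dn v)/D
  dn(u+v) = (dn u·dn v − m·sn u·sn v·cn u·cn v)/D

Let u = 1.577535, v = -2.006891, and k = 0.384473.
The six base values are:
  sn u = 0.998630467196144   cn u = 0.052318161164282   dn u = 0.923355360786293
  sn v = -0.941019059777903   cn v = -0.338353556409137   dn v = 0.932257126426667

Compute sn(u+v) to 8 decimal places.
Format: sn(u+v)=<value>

sn(u+v)=-0.41457782

m = k² = 0.147819487729
D = 1 − m·sn²u·sn²v = 0.8694616387737184
sn(u+v) = (sn u·cn v·dn v + sn v·cn u·dn u)/D = -0.3604595073406561/0.8694616387737184 = -0.4145778160483828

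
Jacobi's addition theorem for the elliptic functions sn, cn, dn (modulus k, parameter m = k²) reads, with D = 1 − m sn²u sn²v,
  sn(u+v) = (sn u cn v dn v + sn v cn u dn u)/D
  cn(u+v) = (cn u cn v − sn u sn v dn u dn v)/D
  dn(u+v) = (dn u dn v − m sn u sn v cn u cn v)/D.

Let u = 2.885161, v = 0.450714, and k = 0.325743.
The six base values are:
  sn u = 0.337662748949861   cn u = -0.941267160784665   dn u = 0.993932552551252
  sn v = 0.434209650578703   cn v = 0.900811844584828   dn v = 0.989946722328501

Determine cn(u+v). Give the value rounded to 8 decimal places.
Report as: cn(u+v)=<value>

cn(u+v)=-0.99443467

m = k² = 0.106108502049
D = 1 − m·sn²u·sn²v = 0.9977190517584963
cn(u+v) = (cn u·cn v − sn u·sn v·dn u·dn v)/D = -0.9921664117849552/0.9977190517584963 = -0.9944346657871728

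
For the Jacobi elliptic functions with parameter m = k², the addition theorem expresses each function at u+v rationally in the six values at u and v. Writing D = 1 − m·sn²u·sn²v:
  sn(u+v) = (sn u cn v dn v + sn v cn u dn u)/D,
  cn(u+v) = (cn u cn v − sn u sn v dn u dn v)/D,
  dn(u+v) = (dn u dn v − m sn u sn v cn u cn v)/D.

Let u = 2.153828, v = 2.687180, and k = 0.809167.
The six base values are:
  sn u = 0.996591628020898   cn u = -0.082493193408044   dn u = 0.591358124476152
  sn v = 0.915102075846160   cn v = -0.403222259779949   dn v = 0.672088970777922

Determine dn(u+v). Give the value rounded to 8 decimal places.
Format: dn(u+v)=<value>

m = k² = 0.654751233889
D = 1 − m·sn²u·sn²v = 0.4554348113588188
dn(u+v) = (dn u·dn v − m·sn u·sn v·cn u·cn v)/D = 0.3775831480113303/0.4554348113588188 = 0.8290607977128207

dn(u+v)=0.82906080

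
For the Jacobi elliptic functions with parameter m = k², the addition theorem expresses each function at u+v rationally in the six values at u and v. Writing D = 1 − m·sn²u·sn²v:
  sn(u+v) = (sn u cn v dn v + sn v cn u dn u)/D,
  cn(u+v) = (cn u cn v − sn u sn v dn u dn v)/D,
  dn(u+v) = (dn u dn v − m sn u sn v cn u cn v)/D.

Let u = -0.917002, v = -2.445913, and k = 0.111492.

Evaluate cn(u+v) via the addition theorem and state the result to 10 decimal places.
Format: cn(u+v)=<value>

cn(u+v)=-0.9777231702

sn u = -0.792960526604602, cn u = 0.6092730120782902, dn u = 0.9960842795836386
sn v = -0.6479219109167374, cn v = -0.7617067659893822, dn v = 0.9973874149537565
m = k² = 0.012430466064
D = 1 − m·sn²u·sn²v = 0.9967187759699453
cn(u+v) = (cn u·cn v − sn u·sn v·dn u·dn v)/D = -0.9745150413965432/0.9967187759699453 = -0.9777231701572043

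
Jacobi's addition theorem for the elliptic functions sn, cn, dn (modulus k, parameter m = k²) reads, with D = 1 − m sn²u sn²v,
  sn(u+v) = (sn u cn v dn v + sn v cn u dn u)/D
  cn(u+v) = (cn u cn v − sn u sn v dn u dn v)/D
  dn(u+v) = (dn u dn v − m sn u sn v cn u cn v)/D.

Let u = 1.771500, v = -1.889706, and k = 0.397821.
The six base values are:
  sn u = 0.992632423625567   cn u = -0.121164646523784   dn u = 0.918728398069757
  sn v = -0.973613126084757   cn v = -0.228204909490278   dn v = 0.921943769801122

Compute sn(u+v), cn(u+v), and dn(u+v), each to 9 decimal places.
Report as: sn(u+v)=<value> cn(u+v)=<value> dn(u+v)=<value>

sn(u+v)=-0.117887781 cn(u+v)=0.993026924 dn(u+v)=0.998899672

m = k² = 0.158261548041
D = 1 − m·sn²u·sn²v = 0.8521827344079166
sn(u+v) = (sn u·cn v·dn v + sn v·cn u·dn u)/D = -0.1004619313546704/0.8521827344079166 = -0.1178877807521761
cn(u+v) = (cn u·cn v − sn u·sn v·dn u·dn v)/D = 0.8462403991605714/0.8521827344079166 = 0.993026923677967
dn(u+v) = (dn u·dn v − m·sn u·sn v·cn u·cn v)/D = 0.8512450542460423/0.8521827344079166 = 0.9988996724246875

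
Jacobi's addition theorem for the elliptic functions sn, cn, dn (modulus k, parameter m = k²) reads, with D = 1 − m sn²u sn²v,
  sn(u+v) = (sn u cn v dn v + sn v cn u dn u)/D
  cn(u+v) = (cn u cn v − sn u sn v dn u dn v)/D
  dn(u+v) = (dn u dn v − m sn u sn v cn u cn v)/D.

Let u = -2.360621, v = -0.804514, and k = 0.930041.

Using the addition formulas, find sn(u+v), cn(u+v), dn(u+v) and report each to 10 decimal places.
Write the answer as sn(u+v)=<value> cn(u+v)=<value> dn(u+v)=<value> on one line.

sn(u+v)=-0.9588625632 cn(u+v)=-0.2838707187 dn(u+v)=0.4524663097

sn u = -0.9995980342763412, cn u = 0.02835083545285007, dn u = 0.3684005702725783
sn v = -0.6739470064250121, cn v = 0.738779691471527, dn v = 0.7791815136359597
m = k² = 0.864976261681
D = 1 − m·sn²u·sn²v = 0.6074396132194978
sn(u+v) = (sn u·cn v·dn v + sn v·cn u·dn u)/D = -0.5824511045088183/0.6074396132194978 = -0.9588625631801693
cn(u+v) = (cn u·cn v − sn u·sn v·dn u·dn v)/D = -0.1724343195675116/0.6074396132194978 = -0.2838707186934853
dn(u+v) = (dn u·dn v − m·sn u·sn v·cn u·cn v)/D = 0.2748459601430138/0.6074396132194978 = 0.4524663096736473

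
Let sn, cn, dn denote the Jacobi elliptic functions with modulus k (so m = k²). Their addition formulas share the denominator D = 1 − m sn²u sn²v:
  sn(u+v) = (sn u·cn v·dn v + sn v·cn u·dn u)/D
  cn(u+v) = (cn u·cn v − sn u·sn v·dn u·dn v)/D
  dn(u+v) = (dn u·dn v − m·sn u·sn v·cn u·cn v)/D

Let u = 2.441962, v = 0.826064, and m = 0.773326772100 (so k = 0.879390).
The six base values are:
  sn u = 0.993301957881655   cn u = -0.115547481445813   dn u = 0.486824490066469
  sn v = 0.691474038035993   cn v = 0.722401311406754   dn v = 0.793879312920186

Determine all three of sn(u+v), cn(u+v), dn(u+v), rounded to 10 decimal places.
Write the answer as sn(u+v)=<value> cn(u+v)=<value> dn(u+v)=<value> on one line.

m = k² = 0.7733267721
D = 1 − m·sn²u·sn²v = 0.6351810525052294
sn(u+v) = (sn u·cn v·dn v + sn v·cn u·dn u)/D = 0.5307617894398294/0.6351810525052294 = 0.8356070876901035
cn(u+v) = (cn u·cn v − sn u·sn v·dn u·dn v)/D = -0.3489224732405196/0.6351810525052294 = -0.5493275844175893
dn(u+v) = (dn u·dn v − m·sn u·sn v·cn u·cn v)/D = 0.4308161690334957/0.6351810525052294 = 0.6782572737872228

sn(u+v)=0.8356070877 cn(u+v)=-0.5493275844 dn(u+v)=0.6782572738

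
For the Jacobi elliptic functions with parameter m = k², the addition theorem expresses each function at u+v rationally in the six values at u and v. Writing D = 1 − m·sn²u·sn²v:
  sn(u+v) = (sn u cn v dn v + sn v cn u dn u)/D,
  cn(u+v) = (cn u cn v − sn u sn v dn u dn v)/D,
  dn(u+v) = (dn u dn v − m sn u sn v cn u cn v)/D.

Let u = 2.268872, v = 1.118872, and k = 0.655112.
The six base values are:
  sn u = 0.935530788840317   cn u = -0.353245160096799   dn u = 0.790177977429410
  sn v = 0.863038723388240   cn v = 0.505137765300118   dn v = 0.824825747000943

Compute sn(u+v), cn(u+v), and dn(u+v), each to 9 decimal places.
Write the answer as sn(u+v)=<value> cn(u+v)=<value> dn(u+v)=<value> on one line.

sn(u+v)=0.206730310 cn(u+v)=-0.978397965 dn(u+v)=0.990786711

m = k² = 0.429171732544
D = 1 − m·sn²u·sn²v = 0.7202256831328934
sn(u+v) = (sn u·cn v·dn v + sn v·cn u·dn u)/D = 0.1488924788139059/0.7202256831328934 = 0.2067303100970267
cn(u+v) = (cn u·cn v − sn u·sn v·dn u·dn v)/D = -0.7046673430753646/0.7202256831328934 = -0.9783979654962428
dn(u+v) = (dn u·dn v − m·sn u·sn v·cn u·cn v)/D = 0.713590035857054/0.7202256831328934 = 0.9907867111223039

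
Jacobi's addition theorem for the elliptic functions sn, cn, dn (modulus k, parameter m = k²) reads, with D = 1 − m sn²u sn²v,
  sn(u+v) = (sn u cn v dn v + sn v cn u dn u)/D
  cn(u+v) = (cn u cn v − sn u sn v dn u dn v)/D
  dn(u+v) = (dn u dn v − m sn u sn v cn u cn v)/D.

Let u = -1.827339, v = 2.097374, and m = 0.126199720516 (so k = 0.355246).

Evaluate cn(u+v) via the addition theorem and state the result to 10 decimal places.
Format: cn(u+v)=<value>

cn(u+v)=0.9638703161

sn u = -0.9819968661458876, cn u = -0.1888972071780196, dn u = 0.9371784021504236
sn v = 0.9029109495092531, cn v = -0.4298276599479133, dn v = 0.9471620279480001
m = k² = 0.126199720516
D = 1 − m·sn²u·sn²v = 0.9007870333209898
cn(u+v) = (cn u·cn v − sn u·sn v·dn u·dn v)/D = 0.8682418825165893/0.9007870333209898 = 0.9638703160674791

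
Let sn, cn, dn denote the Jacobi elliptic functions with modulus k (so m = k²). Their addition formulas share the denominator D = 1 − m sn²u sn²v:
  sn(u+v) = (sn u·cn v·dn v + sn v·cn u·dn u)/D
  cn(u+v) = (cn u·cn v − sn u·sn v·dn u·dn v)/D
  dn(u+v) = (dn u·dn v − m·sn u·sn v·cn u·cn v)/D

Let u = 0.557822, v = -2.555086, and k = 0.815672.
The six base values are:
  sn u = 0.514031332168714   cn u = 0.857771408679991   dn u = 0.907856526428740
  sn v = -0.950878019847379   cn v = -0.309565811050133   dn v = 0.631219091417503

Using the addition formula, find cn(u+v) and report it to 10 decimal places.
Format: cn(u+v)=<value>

cn(u+v)=0.0173145654

m = k² = 0.665320811584
D = 1 − m·sn²u·sn²v = 0.8410502280815887
cn(u+v) = (cn u·cn v − sn u·sn v·dn u·dn v)/D = 0.01456241921288414/0.8410502280815887 = 0.01731456544052142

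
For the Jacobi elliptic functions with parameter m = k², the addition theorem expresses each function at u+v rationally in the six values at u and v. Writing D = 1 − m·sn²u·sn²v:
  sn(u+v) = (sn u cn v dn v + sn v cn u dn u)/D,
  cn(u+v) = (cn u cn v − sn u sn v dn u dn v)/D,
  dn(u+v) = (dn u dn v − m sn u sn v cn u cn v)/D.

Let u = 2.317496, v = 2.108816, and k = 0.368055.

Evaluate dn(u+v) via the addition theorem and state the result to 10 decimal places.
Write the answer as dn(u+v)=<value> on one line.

sn u = 0.7978985625450166, cn u = -0.6027917417222935, dn u = 0.955906692553738
sn v = 0.9009407091070703, cn v = -0.4339422066054987, dn v = 0.9434215759995713
m = k² = 0.135464483025
D = 1 − m·sn²u·sn²v = 0.9299975514133888
dn(u+v) = (dn u·dn v − m·sn u·sn v·cn u·cn v)/D = 0.8763506770776448/0.9299975514133888 = 0.942315037008202

dn(u+v)=0.9423150370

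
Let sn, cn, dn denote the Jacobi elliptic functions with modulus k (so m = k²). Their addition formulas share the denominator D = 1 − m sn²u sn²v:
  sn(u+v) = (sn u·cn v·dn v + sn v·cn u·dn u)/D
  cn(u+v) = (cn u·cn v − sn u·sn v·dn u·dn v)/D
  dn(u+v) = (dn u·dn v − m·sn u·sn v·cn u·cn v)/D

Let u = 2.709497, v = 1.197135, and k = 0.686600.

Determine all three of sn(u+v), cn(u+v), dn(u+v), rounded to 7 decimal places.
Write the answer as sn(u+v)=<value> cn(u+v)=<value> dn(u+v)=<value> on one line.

sn(u+v)=-0.2418831 cn(u+v)=-0.9703054 dn(u+v)=0.9861128

sn u = 0.7806034873230048, cn u = -0.6250265558991582, dn u = 0.844241881613512
sn v = 0.8894898839221539, cn v = 0.4569548625413161, dn v = 0.7918437320157
m = k² = 0.47141956
D = 1 − m·sn²u·sn²v = 0.7727255586123347
sn(u+v) = (sn u·cn v·dn v + sn v·cn u·dn u)/D = -0.186909223260783/0.7727255586123347 = -0.2418830607809009
cn(u+v) = (cn u·cn v − sn u·sn v·dn u·dn v)/D = -0.7497797884664506/0.7727255586123347 = -0.9703054080583407
dn(u+v) = (dn u·dn v − m·sn u·sn v·cn u·cn v)/D = 0.761994566505827/0.7727255586123347 = 0.986112802939017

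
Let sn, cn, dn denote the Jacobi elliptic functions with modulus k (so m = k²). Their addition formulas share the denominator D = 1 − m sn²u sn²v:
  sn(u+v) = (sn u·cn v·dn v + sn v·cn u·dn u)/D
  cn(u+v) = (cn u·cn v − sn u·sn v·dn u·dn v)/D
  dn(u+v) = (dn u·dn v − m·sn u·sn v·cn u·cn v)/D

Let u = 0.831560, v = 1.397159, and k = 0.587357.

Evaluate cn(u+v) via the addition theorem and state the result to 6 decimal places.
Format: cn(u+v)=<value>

cn(u+v)=-0.389255

sn u = 0.7194035195951804, cn u = 0.6945923811805503, dn u = 0.9063411566209581
sn v = 0.960973378003981, cn v = 0.2766408624328983, dn v = 0.8254778994667754
m = k² = 0.344988245449
D = 1 − m·sn²u·sn²v = 0.8351184249797392
cn(u+v) = (cn u·cn v − sn u·sn v·dn u·dn v)/D = -0.3250742206461139/0.8351184249797392 = -0.3892552372485382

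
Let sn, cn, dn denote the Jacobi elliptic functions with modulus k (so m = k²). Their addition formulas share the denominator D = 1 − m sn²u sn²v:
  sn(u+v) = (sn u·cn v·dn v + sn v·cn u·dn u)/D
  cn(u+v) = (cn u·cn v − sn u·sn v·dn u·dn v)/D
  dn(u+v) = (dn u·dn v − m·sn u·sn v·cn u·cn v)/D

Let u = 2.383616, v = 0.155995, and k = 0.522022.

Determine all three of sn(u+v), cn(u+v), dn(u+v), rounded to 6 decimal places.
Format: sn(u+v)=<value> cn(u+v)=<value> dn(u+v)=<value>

sn u = 0.8273854787980844, cn u = -0.5616344625056983, dn u = 0.9019150711344023
sn v = 0.155193659005907, cn v = 0.9878840661759649, dn v = 0.9967129226107436
m = k² = 0.272506968484
D = 1 − m·sn²u·sn²v = 0.995506949017146
sn(u+v) = (sn u·cn v·dn v + sn v·cn u·dn u)/D = 0.7360613842848566/0.995506949017146 = 0.7393834719200731
cn(u+v) = (cn u·cn v − sn u·sn v·dn u·dn v)/D = -0.6702594453687969/0.995506949017146 = -0.6732845471651778
dn(u+v) = (dn u·dn v − m·sn u·sn v·cn u·cn v)/D = 0.9183645935143109/0.995506949017146 = 0.9225094756204394

sn(u+v)=0.739383 cn(u+v)=-0.673285 dn(u+v)=0.922509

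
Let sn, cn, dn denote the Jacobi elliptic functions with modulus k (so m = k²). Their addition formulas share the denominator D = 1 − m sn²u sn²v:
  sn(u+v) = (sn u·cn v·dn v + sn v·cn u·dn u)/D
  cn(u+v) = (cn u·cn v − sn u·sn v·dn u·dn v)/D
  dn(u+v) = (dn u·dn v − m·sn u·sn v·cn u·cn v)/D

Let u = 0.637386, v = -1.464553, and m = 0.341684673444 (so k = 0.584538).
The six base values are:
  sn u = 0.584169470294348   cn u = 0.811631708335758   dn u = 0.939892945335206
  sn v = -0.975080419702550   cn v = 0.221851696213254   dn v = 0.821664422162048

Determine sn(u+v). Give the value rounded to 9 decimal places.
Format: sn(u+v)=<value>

m = k² = 0.341684673444
D = 1 − m·sn²u·sn²v = 0.8891376494961796
sn(u+v) = (sn u·cn v·dn v + sn v·cn u·dn u)/D = -0.637350214401978/0.8891376494961796 = -0.7168183855032185

sn(u+v)=-0.716818386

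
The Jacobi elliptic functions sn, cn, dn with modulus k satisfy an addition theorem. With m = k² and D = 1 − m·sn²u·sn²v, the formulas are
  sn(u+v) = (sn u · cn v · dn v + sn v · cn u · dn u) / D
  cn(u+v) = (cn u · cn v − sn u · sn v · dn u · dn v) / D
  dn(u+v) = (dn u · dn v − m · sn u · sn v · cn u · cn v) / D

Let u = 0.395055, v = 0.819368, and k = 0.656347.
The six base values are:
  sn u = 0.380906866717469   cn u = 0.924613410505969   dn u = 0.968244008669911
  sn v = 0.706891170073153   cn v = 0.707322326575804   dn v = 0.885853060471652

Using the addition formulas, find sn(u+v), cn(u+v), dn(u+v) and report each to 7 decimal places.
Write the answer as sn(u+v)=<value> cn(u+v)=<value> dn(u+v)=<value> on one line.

m = k² = 0.430791384409
D = 1 − m·sn²u·sn²v = 0.9687672858462812
sn(u+v) = (sn u·cn v·dn v + sn v·cn u·dn u)/D = 0.8715153201582978/0.9687672858462812 = 0.8996126653853433
cn(u+v) = (cn u·cn v − sn u·sn v·dn u·dn v)/D = 0.4230497616774533/0.9687672858462812 = 0.4366887361477032
dn(u+v) = (dn u·dn v − m·sn u·sn v·cn u·cn v)/D = 0.7818613796153107/0.9687672858462812 = 0.8070683135551011

sn(u+v)=0.8996127 cn(u+v)=0.4366887 dn(u+v)=0.8070683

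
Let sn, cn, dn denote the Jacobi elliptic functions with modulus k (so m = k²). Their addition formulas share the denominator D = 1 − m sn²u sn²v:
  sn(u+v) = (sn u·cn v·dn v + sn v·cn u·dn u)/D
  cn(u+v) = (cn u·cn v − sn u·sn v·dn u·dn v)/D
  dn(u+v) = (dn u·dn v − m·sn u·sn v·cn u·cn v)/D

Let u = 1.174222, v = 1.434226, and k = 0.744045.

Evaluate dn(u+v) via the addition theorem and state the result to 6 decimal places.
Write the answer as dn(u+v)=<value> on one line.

sn u = 0.8730084857769887, cn u = 0.4877050171582914, dn u = 0.7603123870102714
sn v = 0.9495451814274963, cn v = 0.3136302734555821, dn v = 0.7077087050341526
m = k² = 0.553602962025
D = 1 − m·sn²u·sn²v = 0.6195771420762129
dn(u+v) = (dn u·dn v − m·sn u·sn v·cn u·cn v)/D = 0.4678844481570792/0.6195771420762129 = 0.7551673817229457

dn(u+v)=0.755167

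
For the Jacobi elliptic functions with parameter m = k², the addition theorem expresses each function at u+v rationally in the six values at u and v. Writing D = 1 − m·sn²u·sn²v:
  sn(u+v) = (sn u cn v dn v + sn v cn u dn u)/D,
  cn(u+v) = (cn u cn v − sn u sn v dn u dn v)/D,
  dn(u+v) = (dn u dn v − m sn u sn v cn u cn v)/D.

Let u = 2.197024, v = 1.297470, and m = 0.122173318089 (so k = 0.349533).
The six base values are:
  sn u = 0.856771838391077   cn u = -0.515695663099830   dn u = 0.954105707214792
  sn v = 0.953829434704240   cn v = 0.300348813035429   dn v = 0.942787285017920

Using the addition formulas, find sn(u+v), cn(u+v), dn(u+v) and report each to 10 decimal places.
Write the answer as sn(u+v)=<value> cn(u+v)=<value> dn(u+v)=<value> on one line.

sn(u+v)=-0.2468436146 cn(u+v)=-0.9690553286 dn(u+v)=0.9962709287

m = k² = 0.122173318089
D = 1 − m·sn²u·sn²v = 0.9184078878160048
sn(u+v) = (sn u·cn v·dn v + sn v·cn u·dn u)/D = -0.2267031227496886/0.9184078878160048 = -0.2468436146479467
cn(u+v) = (cn u·cn v − sn u·sn v·dn u·dn v)/D = -0.8899880575256024/0.9184078878160048 = -0.9690553286100521
dn(u+v) = (dn u·dn v − m·sn u·sn v·cn u·cn v)/D = 0.9149830793650302/0.9184078878160048 = 0.996270928749187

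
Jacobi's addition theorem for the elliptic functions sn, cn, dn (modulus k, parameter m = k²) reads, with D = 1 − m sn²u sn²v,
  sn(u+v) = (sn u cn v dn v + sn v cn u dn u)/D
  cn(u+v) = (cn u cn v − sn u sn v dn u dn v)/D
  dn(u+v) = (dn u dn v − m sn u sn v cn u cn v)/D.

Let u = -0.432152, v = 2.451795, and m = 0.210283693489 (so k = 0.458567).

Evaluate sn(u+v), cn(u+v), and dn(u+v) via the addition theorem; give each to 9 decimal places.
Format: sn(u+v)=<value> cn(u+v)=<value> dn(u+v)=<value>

sn u = -0.4163542271909788, cn u = 0.9092024843235982, dn u = 0.9816043727335941
sn v = 0.7563076007579422, cn v = -0.6542161821873295, dn v = 0.9379325549979959
m = k² = 0.210283693489
D = 1 − m·sn²u·sn²v = 0.97914892342564
sn(u+v) = (sn u·cn v·dn v + sn v·cn u·dn u)/D = 0.9304666303583055/0.97914892342564 = 0.9502810125174676
cn(u+v) = (cn u·cn v − sn u·sn v·dn u·dn v)/D = -0.3049007445632927/0.97914892342564 = -0.3113936371359836
dn(u+v) = (dn u·dn v − m·sn u·sn v·cn u·cn v)/D = 0.8812920571037846/0.97914892342564 = 0.9000592616907605

sn(u+v)=0.950281013 cn(u+v)=-0.311393637 dn(u+v)=0.900059262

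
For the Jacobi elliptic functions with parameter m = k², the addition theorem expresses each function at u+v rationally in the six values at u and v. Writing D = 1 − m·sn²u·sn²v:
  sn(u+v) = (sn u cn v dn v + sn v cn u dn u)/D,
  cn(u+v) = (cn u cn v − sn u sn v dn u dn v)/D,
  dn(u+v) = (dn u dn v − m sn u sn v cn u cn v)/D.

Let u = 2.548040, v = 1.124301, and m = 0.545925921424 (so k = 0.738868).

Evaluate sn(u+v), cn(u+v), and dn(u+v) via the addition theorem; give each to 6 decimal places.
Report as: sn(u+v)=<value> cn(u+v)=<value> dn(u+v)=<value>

sn(u+v)=0.117382 cn(u+v)=-0.993087 dn(u+v)=0.996232

sn u = 0.8975636690247164, cn u = -0.4408848603058278, dn u = 0.748458993137231
sn v = 0.8544434532693867, cn v = 0.5195444015337722, dn v = 0.775521688358165
m = k² = 0.545925921424
D = 1 − m·sn²u·sn²v = 0.6789069545409278
sn(u+v) = (sn u·cn v·dn v + sn v·cn u·dn u)/D = 0.07969164244056619/0.6789069545409278 = 0.117382274415576
cn(u+v) = (cn u·cn v − sn u·sn v·dn u·dn v)/D = -0.6742135381681106/0.6789069545409278 = -0.9930868046918287
dn(u+v) = (dn u·dn v − m·sn u·sn v·cn u·cn v)/D = 0.6763487337013765/0.6789069545409278 = 0.9962318535368648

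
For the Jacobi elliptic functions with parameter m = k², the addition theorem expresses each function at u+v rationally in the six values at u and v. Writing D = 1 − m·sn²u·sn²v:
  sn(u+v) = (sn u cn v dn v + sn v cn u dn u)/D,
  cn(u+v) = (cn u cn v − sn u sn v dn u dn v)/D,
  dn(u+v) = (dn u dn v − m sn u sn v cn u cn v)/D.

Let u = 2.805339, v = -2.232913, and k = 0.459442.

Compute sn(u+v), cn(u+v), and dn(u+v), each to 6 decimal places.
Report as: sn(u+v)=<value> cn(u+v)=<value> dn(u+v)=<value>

sn(u+v)=0.536481 cn(u+v)=0.843912 dn(u+v)=0.969147

sn u = 0.4971957471719295, cn u = -0.8676383976024498, dn u = 0.9735597276934797
sn v = -0.8729185859263221, cn v = -0.4878659061098553, dn v = 0.9160537742065381
m = k² = 0.211086951364
D = 1 − m·sn²u·sn²v = 0.9602384158472645
sn(u+v) = (sn u·cn v·dn v + sn v·cn u·dn u)/D = 0.5151499612205882/0.9602384158472645 = 0.5364813078906519
cn(u+v) = (cn u·cn v − sn u·sn v·dn u·dn v)/D = 0.8103569168726152/0.9602384158472645 = 0.8439122029476381
dn(u+v) = (dn u·dn v − m·sn u·sn v·cn u·cn v)/D = 0.9306125237410913/0.9602384158472645 = 0.9691473579714753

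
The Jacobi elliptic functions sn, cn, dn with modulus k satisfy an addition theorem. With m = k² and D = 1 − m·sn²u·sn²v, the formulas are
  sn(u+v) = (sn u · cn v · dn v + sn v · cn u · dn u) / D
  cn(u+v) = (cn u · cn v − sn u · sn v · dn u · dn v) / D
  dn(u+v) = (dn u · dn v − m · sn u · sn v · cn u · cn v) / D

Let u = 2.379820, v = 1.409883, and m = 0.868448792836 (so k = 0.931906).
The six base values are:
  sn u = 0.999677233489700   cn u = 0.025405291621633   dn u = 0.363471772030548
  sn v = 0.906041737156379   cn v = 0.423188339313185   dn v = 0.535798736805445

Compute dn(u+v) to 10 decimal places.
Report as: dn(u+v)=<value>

dn(u+v)=0.6478770332

m = k² = 0.868448792836
D = 1 − m·sn²u·sn²v = 0.2875404253077934
dn(u+v) = (dn u·dn v − m·sn u·sn v·cn u·cn v)/D = 0.1862908376750808/0.2875404253077934 = 0.6478770332055695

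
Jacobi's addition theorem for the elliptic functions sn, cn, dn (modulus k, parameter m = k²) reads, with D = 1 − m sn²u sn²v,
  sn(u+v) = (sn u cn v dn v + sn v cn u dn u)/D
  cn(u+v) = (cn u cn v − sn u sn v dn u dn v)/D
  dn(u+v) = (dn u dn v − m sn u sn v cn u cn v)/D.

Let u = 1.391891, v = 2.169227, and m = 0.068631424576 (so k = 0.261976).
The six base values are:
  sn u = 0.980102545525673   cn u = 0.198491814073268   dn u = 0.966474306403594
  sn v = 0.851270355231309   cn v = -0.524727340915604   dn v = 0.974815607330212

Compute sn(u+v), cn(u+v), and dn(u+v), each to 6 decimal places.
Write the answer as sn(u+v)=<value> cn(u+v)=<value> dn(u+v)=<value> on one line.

m = k² = 0.068631424576
D = 1 − m·sn²u·sn²v = 0.952224959121869
sn(u+v) = (sn u·cn v·dn v + sn v·cn u·dn u)/D = -0.338029252772623/0.952224959121869 = -0.3549888600739365
cn(u+v) = (cn u·cn v − sn u·sn v·dn u·dn v)/D = -0.8902070529065849/0.952224959121869 = -0.9348705307278688
dn(u+v) = (dn u·dn v − m·sn u·sn v·cn u·cn v)/D = 0.948098247582423/0.952224959121869 = 0.9956662430448666

sn(u+v)=-0.354989 cn(u+v)=-0.934871 dn(u+v)=0.995666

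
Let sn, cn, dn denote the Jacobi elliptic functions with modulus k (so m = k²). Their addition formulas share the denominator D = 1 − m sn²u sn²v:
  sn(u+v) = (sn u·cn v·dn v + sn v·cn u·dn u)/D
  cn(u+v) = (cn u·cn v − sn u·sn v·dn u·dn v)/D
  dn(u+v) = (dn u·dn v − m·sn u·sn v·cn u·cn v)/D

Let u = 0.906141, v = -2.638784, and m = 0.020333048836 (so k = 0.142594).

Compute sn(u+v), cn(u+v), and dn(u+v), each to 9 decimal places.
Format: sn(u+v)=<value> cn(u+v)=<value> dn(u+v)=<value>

sn u = 0.7858091808620386, cn u = 0.6184690220802752, dn u = 0.9937023811375992
sn v = -0.4955906805974905, cn v = -0.8685562027323943, dn v = 0.9974998733737388
m = k² = 0.020333048836
D = 1 − m·sn²u·sn²v = 0.9969162230153232
sn(u+v) = (sn u·cn v·dn v + sn v·cn u·dn u)/D = -0.9853902694525563/0.9969162230153232 = -0.9884383930197214
cn(u+v) = (cn u·cn v − sn u·sn v·dn u·dn v)/D = -0.1511554583181044/0.9969162230153232 = -0.1516230299281438
dn(u+v) = (dn u·dn v − m·sn u·sn v·cn u·cn v)/D = 0.9869643801235468/0.9969162230153232 = 0.9900173729125647

sn(u+v)=-0.988438393 cn(u+v)=-0.151623030 dn(u+v)=0.990017373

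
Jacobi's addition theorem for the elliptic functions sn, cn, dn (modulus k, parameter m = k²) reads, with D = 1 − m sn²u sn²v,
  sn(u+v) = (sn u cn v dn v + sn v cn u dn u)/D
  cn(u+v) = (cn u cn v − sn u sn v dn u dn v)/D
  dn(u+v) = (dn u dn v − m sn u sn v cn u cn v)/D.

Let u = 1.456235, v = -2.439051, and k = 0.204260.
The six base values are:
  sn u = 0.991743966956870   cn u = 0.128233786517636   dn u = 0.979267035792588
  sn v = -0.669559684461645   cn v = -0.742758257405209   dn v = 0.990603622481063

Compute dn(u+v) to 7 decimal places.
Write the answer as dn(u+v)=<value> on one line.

m = k² = 0.0417221476
D = 1 − m·sn²u·sn²v = 0.98160311126873
dn(u+v) = (dn u·dn v − m·sn u·sn v·cn u·cn v)/D = 0.9674266791203808/0.98160311126873 = 0.9855578777353038

dn(u+v)=0.9855579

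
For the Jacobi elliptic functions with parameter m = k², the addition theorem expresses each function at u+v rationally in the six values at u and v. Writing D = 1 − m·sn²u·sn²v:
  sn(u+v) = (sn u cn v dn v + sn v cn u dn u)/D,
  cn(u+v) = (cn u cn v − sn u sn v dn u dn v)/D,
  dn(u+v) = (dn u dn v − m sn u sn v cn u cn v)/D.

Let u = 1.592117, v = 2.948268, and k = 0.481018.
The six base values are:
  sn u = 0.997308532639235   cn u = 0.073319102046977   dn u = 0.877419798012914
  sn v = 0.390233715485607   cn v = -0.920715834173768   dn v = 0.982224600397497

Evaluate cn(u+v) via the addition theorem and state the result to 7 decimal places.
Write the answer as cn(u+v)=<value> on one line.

m = k² = 0.231378316324
D = 1 − m·sn²u·sn²v = 0.9649545771983629
cn(u+v) = (cn u·cn v − sn u·sn v·dn u·dn v)/D = -0.4029133965938408/0.9649545771983629 = -0.4175464898706989

cn(u+v)=-0.4175465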